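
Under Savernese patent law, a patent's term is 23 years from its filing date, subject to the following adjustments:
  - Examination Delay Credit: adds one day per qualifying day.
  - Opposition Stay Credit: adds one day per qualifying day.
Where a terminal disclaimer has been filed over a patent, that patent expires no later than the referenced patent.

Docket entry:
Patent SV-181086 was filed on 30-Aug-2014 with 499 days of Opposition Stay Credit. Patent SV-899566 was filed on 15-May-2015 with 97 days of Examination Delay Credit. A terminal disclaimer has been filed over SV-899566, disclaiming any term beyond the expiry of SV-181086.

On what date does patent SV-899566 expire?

Natural term of SV-899566:
  Base: filing + 23 years → 15 May 2038.
  Examination Delay Credit: +97 days → 20 August 2038.
Expiry of referenced patent SV-181086:
  Base: filing + 23 years → 30 August 2037.
  Opposition Stay Credit: +499 days → 11 January 2039.
Terminal disclaimer: SV-899566 expires on the earlier of 20 August 2038 and 11 January 2039.

August 20, 2038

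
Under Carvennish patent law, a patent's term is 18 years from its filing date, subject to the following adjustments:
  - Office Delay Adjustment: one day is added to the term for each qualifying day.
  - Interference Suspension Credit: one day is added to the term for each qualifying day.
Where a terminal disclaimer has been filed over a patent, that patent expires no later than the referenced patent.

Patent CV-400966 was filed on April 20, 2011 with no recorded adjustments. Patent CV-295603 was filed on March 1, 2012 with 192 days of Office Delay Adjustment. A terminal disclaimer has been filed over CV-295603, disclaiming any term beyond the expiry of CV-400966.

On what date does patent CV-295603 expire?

Natural term of CV-295603:
  Base: filing + 18 years → 1 March 2030.
  Office Delay Adjustment: +192 days → 9 September 2030.
Expiry of referenced patent CV-400966:
  Base: filing + 18 years → 20 April 2029.
Terminal disclaimer: CV-295603 expires on the earlier of 9 September 2030 and 20 April 2029.

2029-04-20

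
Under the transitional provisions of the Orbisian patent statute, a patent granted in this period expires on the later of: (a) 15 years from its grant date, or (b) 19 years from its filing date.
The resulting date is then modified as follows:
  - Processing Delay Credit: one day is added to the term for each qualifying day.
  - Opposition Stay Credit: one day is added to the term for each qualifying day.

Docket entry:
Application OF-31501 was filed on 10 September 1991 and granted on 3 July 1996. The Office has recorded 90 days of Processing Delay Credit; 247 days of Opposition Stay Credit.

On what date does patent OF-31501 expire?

(a) grant + 15 years → 3 July 2011.
(b) filing + 19 years → 10 September 2010.
Later of the two: 3 July 2011.
Processing Delay Credit: +90 days → 1 October 2011.
Opposition Stay Credit: +247 days → 4 June 2012.

2012-06-04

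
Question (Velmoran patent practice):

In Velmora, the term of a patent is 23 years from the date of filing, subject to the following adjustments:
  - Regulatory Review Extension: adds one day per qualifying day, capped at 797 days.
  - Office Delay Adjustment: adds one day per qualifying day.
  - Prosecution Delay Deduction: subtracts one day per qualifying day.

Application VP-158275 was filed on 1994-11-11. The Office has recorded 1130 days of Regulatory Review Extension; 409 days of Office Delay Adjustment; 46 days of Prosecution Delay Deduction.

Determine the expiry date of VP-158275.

Base term: filing date + 23 years → 11 November 2017.
Regulatory Review Extension: 1130 days claimed exceeds the 797-day cap, so +797 days → 17 January 2020.
Office Delay Adjustment: +409 days → 1 March 2021.
Prosecution Delay Deduction: −46 days → 14 January 2021.

January 14, 2021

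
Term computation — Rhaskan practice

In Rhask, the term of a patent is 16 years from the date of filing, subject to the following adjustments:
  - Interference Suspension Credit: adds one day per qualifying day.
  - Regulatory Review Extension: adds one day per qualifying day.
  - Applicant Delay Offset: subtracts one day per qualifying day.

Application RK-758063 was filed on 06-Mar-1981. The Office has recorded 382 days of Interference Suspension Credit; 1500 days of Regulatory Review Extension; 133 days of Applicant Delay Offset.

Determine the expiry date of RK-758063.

2001-12-19

Base term: filing date + 16 years → 6 March 1997.
Interference Suspension Credit: +382 days → 23 March 1998.
Regulatory Review Extension: +1500 days → 1 May 2002.
Applicant Delay Offset: −133 days → 19 December 2001.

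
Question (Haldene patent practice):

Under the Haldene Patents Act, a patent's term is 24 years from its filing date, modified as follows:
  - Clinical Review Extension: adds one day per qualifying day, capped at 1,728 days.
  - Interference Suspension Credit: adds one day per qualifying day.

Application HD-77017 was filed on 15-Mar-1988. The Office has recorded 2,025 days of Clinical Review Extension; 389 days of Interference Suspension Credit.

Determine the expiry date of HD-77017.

Base term: filing date + 24 years → 15 March 2012.
Clinical Review Extension: 2025 days claimed exceeds the 1728-day cap, so +1728 days → 7 December 2016.
Interference Suspension Credit: +389 days → 31 December 2017.

December 31, 2017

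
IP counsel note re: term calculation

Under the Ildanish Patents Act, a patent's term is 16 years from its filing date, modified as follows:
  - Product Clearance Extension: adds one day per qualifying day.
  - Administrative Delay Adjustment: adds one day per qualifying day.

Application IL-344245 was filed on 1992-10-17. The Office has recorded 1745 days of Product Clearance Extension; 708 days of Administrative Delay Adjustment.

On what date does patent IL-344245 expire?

2015-07-06

Base term: filing date + 16 years → 17 October 2008.
Product Clearance Extension: +1745 days → 28 July 2013.
Administrative Delay Adjustment: +708 days → 6 July 2015.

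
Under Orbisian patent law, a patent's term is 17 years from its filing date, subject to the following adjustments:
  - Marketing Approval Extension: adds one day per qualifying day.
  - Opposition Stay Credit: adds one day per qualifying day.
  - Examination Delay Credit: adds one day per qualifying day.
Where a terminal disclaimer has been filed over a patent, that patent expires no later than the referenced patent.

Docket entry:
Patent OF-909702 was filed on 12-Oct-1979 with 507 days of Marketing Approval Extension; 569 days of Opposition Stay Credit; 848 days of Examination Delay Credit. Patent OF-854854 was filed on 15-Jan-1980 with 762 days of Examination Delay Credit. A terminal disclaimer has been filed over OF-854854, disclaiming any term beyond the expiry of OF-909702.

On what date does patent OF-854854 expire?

February 16, 1999

Natural term of OF-854854:
  Base: filing + 17 years → 15 January 1997.
  Examination Delay Credit: +762 days → 16 February 1999.
Expiry of referenced patent OF-909702:
  Base: filing + 17 years → 12 October 1996.
  Marketing Approval Extension: +507 days → 3 March 1998.
  Opposition Stay Credit: +569 days → 23 September 1999.
  Examination Delay Credit: +848 days → 18 January 2002.
Terminal disclaimer: OF-854854 expires on the earlier of 16 February 1999 and 18 January 2002.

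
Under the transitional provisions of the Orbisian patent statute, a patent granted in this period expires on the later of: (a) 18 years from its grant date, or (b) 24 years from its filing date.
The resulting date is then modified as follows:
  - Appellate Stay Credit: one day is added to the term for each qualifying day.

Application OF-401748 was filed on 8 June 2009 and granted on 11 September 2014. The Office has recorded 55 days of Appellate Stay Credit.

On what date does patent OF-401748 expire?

(a) grant + 18 years → 11 September 2032.
(b) filing + 24 years → 8 June 2033.
Later of the two: 8 June 2033.
Appellate Stay Credit: +55 days → 2 August 2033.

August 2, 2033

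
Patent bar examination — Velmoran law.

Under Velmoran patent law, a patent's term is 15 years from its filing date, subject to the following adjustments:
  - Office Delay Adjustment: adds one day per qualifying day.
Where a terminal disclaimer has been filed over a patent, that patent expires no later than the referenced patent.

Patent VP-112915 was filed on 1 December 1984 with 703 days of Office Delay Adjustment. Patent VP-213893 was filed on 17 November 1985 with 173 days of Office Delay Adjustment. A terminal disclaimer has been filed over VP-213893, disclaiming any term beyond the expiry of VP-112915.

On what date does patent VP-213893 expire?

Natural term of VP-213893:
  Base: filing + 15 years → 17 November 2000.
  Office Delay Adjustment: +173 days → 9 May 2001.
Expiry of referenced patent VP-112915:
  Base: filing + 15 years → 1 December 1999.
  Office Delay Adjustment: +703 days → 3 November 2001.
Terminal disclaimer: VP-213893 expires on the earlier of 9 May 2001 and 3 November 2001.

May 9, 2001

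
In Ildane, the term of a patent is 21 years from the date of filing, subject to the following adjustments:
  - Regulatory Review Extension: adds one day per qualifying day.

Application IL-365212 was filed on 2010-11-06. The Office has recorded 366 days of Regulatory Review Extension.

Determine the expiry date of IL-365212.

Base term: filing date + 21 years → 6 November 2031.
Regulatory Review Extension: +366 days → 6 November 2032.

November 6, 2032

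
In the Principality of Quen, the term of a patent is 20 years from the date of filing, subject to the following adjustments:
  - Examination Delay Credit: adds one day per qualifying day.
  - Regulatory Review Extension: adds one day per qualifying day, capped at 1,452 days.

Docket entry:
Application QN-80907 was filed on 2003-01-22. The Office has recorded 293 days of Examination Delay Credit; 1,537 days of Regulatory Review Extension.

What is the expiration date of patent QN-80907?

Base term: filing date + 20 years → 22 January 2023.
Examination Delay Credit: +293 days → 11 November 2023.
Regulatory Review Extension: 1537 days claimed exceeds the 1452-day cap, so +1452 days → 2 November 2027.

November 2, 2027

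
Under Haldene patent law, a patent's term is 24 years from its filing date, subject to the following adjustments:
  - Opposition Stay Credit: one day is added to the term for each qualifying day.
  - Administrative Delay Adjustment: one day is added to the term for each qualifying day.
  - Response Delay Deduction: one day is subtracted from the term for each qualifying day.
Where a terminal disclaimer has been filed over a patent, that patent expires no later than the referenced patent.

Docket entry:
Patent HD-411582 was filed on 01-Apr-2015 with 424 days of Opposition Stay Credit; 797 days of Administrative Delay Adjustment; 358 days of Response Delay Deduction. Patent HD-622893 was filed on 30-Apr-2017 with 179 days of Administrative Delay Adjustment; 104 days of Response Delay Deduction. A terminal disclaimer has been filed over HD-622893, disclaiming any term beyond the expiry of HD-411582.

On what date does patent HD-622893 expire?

Natural term of HD-622893:
  Base: filing + 24 years → 30 April 2041.
  Administrative Delay Adjustment: +179 days → 26 October 2041.
  Response Delay Deduction: −104 days → 14 July 2041.
Expiry of referenced patent HD-411582:
  Base: filing + 24 years → 1 April 2039.
  Opposition Stay Credit: +424 days → 29 May 2040.
  Administrative Delay Adjustment: +797 days → 4 August 2042.
  Response Delay Deduction: −358 days → 11 August 2041.
Terminal disclaimer: HD-622893 expires on the earlier of 14 July 2041 and 11 August 2041.

July 14, 2041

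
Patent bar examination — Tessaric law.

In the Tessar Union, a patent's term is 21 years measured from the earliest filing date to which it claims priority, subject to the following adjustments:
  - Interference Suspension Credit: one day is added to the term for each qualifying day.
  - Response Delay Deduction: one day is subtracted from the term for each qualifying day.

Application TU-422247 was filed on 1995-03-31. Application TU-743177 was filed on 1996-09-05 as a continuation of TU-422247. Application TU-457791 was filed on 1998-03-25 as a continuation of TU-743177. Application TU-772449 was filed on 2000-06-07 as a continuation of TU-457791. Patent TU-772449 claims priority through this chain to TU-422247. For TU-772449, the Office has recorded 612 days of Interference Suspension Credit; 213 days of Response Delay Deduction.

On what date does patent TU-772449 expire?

2017-05-04

Earliest priority filing: 31 March 1995.
Base term: 31 March 1995 + 21 years → 31 March 2016.
Interference Suspension Credit: +612 days → 3 December 2017.
Response Delay Deduction: −213 days → 4 May 2017.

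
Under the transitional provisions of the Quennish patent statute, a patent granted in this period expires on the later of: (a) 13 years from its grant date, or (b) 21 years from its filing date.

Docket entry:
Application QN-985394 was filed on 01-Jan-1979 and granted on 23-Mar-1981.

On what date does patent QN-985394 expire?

(a) grant + 13 years → 23 March 1994.
(b) filing + 21 years → 1 January 2000.
Later of the two: 1 January 2000.

January 1, 2000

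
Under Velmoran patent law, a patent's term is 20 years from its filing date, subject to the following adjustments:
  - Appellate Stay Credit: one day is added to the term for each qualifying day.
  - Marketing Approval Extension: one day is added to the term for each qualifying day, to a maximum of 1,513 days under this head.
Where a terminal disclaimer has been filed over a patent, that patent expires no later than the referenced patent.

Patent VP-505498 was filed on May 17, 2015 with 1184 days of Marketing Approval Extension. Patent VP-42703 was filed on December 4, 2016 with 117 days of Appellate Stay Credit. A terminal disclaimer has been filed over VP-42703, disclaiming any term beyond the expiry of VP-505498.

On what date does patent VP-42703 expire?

Natural term of VP-42703:
  Base: filing + 20 years → 4 December 2036.
  Appellate Stay Credit: +117 days → 31 March 2037.
Expiry of referenced patent VP-505498:
  Base: filing + 20 years → 17 May 2035.
  Marketing Approval Extension: 1184 days (within the 1513-day cap) → +1184 days → 13 August 2038.
Terminal disclaimer: VP-42703 expires on the earlier of 31 March 2037 and 13 August 2038.

March 31, 2037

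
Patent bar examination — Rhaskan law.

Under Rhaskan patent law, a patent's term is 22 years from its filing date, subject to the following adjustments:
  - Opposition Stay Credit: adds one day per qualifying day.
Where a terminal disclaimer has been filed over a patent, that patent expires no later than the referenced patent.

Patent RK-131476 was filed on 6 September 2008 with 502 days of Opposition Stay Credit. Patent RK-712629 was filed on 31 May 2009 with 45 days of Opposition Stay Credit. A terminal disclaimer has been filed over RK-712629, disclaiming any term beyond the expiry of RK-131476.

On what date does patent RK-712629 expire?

July 15, 2031

Natural term of RK-712629:
  Base: filing + 22 years → 31 May 2031.
  Opposition Stay Credit: +45 days → 15 July 2031.
Expiry of referenced patent RK-131476:
  Base: filing + 22 years → 6 September 2030.
  Opposition Stay Credit: +502 days → 21 January 2032.
Terminal disclaimer: RK-712629 expires on the earlier of 15 July 2031 and 21 January 2032.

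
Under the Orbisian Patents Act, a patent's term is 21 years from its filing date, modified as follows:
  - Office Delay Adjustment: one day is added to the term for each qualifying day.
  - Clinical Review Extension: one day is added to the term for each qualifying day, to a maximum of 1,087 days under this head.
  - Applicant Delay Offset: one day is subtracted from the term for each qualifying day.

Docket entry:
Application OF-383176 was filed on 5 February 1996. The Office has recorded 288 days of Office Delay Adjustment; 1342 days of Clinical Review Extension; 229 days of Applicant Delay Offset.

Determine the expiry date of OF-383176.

Base term: filing date + 21 years → 5 February 2017.
Office Delay Adjustment: +288 days → 20 November 2017.
Clinical Review Extension: 1342 days claimed exceeds the 1087-day cap, so +1087 days → 11 November 2020.
Applicant Delay Offset: −229 days → 27 March 2020.

2020-03-27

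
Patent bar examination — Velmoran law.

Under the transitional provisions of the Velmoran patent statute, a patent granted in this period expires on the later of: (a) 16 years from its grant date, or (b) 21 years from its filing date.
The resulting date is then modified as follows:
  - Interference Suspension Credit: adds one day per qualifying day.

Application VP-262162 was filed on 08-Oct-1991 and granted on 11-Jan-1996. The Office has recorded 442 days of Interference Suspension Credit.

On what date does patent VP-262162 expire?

2013-12-24

(a) grant + 16 years → 11 January 2012.
(b) filing + 21 years → 8 October 2012.
Later of the two: 8 October 2012.
Interference Suspension Credit: +442 days → 24 December 2013.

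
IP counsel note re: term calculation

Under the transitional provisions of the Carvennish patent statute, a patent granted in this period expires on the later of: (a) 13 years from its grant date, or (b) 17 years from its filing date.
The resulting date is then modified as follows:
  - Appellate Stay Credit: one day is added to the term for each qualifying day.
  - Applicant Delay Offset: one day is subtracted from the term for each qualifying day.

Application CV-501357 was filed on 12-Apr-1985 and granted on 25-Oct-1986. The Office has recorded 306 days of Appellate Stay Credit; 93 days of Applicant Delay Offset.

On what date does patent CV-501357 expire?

2002-11-11

(a) grant + 13 years → 25 October 1999.
(b) filing + 17 years → 12 April 2002.
Later of the two: 12 April 2002.
Appellate Stay Credit: +306 days → 12 February 2003.
Applicant Delay Offset: −93 days → 11 November 2002.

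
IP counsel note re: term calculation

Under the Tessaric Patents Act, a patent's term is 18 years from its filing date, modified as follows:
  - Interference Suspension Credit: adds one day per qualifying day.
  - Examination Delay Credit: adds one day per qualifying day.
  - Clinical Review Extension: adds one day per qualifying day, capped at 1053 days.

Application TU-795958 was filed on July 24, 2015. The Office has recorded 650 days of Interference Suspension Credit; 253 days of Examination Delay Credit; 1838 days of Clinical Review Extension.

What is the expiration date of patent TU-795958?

Base term: filing date + 18 years → 24 July 2033.
Interference Suspension Credit: +650 days → 5 May 2035.
Examination Delay Credit: +253 days → 13 January 2036.
Clinical Review Extension: 1838 days claimed exceeds the 1053-day cap, so +1053 days → 1 December 2038.

December 1, 2038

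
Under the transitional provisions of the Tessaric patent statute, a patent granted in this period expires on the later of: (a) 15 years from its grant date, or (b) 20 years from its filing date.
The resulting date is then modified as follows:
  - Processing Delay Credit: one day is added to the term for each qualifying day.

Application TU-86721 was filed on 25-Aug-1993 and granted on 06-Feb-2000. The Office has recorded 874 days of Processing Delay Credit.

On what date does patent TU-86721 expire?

June 29, 2017

(a) grant + 15 years → 6 February 2015.
(b) filing + 20 years → 25 August 2013.
Later of the two: 6 February 2015.
Processing Delay Credit: +874 days → 29 June 2017.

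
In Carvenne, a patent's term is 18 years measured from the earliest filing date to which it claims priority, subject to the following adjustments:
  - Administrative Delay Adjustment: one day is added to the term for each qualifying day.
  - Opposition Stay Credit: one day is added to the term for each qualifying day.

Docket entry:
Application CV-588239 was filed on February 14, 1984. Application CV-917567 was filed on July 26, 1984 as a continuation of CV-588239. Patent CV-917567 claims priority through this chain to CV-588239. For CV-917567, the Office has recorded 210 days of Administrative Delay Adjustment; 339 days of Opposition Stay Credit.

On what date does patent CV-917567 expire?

August 17, 2003

Earliest priority filing: 14 February 1984.
Base term: 14 February 1984 + 18 years → 14 February 2002.
Administrative Delay Adjustment: +210 days → 12 September 2002.
Opposition Stay Credit: +339 days → 17 August 2003.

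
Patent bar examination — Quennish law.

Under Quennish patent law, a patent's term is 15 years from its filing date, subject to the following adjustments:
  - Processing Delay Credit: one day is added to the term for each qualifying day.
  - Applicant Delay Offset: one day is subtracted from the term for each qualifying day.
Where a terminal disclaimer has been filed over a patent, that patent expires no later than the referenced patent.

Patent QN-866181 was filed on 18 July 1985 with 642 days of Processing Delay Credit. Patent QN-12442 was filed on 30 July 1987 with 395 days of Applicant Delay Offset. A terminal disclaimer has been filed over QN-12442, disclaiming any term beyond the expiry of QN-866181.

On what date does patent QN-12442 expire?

Natural term of QN-12442:
  Base: filing + 15 years → 30 July 2002.
  Applicant Delay Offset: −395 days → 30 June 2001.
Expiry of referenced patent QN-866181:
  Base: filing + 15 years → 18 July 2000.
  Processing Delay Credit: +642 days → 21 April 2002.
Terminal disclaimer: QN-12442 expires on the earlier of 30 June 2001 and 21 April 2002.

2001-06-30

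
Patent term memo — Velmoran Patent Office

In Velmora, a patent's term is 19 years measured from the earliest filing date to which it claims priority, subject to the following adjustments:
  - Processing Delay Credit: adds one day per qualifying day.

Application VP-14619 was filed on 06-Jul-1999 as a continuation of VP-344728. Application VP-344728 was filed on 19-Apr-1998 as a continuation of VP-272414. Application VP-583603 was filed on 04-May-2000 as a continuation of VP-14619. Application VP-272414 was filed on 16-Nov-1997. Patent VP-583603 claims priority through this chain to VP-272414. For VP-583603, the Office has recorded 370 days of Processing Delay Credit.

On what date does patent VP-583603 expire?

November 21, 2017

Earliest priority filing: 16 November 1997.
Base term: 16 November 1997 + 19 years → 16 November 2016.
Processing Delay Credit: +370 days → 21 November 2017.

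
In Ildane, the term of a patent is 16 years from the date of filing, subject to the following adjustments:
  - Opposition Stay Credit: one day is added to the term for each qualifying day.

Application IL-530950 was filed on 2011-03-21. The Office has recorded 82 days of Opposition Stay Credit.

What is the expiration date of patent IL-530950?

Base term: filing date + 16 years → 21 March 2027.
Opposition Stay Credit: +82 days → 11 June 2027.

2027-06-11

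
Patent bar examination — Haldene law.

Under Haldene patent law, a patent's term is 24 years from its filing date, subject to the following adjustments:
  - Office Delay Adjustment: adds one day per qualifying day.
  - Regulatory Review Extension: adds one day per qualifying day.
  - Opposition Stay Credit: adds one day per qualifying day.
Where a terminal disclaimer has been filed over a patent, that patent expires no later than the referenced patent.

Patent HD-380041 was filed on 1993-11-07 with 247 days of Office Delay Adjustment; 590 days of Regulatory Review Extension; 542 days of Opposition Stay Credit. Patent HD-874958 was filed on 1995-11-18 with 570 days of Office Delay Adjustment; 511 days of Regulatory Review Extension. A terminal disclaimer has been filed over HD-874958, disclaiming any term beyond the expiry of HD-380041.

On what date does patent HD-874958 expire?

2021-08-17

Natural term of HD-874958:
  Base: filing + 24 years → 18 November 2019.
  Office Delay Adjustment: +570 days → 10 June 2021.
  Regulatory Review Extension: +511 days → 3 November 2022.
Expiry of referenced patent HD-380041:
  Base: filing + 24 years → 7 November 2017.
  Office Delay Adjustment: +247 days → 12 July 2018.
  Regulatory Review Extension: +590 days → 22 February 2020.
  Opposition Stay Credit: +542 days → 17 August 2021.
Terminal disclaimer: HD-874958 expires on the earlier of 3 November 2022 and 17 August 2021.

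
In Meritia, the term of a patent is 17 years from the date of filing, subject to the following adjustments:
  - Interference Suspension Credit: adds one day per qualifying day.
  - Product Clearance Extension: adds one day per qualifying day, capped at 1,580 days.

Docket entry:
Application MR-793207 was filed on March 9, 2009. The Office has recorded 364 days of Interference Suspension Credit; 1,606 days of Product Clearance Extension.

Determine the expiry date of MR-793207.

2031-07-05

Base term: filing date + 17 years → 9 March 2026.
Interference Suspension Credit: +364 days → 8 March 2027.
Product Clearance Extension: 1606 days claimed exceeds the 1580-day cap, so +1580 days → 5 July 2031.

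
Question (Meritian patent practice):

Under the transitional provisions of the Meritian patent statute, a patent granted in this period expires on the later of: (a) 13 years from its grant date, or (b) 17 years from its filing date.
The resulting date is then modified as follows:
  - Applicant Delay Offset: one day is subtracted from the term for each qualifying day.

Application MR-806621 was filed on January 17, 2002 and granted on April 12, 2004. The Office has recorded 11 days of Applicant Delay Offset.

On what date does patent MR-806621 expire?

2019-01-06

(a) grant + 13 years → 12 April 2017.
(b) filing + 17 years → 17 January 2019.
Later of the two: 17 January 2019.
Applicant Delay Offset: −11 days → 6 January 2019.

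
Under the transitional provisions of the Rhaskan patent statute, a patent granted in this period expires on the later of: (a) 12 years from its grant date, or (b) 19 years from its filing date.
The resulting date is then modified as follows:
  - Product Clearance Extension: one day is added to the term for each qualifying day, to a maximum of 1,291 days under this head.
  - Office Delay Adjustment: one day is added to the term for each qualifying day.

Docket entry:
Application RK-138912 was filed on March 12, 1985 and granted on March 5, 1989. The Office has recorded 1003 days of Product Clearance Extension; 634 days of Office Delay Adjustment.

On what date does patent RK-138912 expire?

(a) grant + 12 years → 5 March 2001.
(b) filing + 19 years → 12 March 2004.
Later of the two: 12 March 2004.
Product Clearance Extension: 1003 days (within the 1291-day cap) → +1003 days → 10 December 2006.
Office Delay Adjustment: +634 days → 4 September 2008.

September 4, 2008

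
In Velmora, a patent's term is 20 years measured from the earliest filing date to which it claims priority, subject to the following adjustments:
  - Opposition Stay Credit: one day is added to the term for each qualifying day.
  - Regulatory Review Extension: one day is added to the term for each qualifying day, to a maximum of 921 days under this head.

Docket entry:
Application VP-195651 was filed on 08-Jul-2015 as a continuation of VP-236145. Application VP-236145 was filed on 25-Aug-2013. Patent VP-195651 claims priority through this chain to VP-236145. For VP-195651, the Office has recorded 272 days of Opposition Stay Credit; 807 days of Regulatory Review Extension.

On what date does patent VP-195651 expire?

Earliest priority filing: 25 August 2013.
Base term: 25 August 2013 + 20 years → 25 August 2033.
Opposition Stay Credit: +272 days → 24 May 2034.
Regulatory Review Extension: 807 days (within the 921-day cap) → +807 days → 8 August 2036.

August 8, 2036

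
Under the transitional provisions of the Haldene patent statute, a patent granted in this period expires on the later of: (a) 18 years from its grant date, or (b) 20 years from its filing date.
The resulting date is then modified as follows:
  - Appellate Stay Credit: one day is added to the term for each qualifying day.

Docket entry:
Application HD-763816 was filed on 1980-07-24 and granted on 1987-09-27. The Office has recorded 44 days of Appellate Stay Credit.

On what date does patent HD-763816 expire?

(a) grant + 18 years → 27 September 2005.
(b) filing + 20 years → 24 July 2000.
Later of the two: 27 September 2005.
Appellate Stay Credit: +44 days → 10 November 2005.

November 10, 2005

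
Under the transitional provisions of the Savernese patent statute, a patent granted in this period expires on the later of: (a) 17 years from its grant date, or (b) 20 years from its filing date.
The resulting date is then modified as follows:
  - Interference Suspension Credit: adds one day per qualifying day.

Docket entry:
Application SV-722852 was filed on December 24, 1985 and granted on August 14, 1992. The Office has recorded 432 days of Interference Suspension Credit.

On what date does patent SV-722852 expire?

(a) grant + 17 years → 14 August 2009.
(b) filing + 20 years → 24 December 2005.
Later of the two: 14 August 2009.
Interference Suspension Credit: +432 days → 20 October 2010.

October 20, 2010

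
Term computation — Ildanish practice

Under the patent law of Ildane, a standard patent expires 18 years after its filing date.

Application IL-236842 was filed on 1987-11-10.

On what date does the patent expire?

Filing date + 18 years → 10 November 2005.

2005-11-10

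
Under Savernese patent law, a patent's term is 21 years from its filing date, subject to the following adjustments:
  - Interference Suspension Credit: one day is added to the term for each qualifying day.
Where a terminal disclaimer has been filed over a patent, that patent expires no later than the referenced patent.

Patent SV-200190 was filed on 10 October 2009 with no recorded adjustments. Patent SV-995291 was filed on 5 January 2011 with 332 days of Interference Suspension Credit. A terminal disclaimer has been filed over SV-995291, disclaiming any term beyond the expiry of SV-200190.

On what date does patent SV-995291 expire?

Natural term of SV-995291:
  Base: filing + 21 years → 5 January 2032.
  Interference Suspension Credit: +332 days → 2 December 2032.
Expiry of referenced patent SV-200190:
  Base: filing + 21 years → 10 October 2030.
Terminal disclaimer: SV-995291 expires on the earlier of 2 December 2032 and 10 October 2030.

October 10, 2030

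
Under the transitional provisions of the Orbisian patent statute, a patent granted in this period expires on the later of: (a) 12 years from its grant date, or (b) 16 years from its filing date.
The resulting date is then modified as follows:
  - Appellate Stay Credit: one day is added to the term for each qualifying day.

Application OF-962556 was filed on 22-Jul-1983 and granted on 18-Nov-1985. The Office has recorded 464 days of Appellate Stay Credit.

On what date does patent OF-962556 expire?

October 28, 2000

(a) grant + 12 years → 18 November 1997.
(b) filing + 16 years → 22 July 1999.
Later of the two: 22 July 1999.
Appellate Stay Credit: +464 days → 28 October 2000.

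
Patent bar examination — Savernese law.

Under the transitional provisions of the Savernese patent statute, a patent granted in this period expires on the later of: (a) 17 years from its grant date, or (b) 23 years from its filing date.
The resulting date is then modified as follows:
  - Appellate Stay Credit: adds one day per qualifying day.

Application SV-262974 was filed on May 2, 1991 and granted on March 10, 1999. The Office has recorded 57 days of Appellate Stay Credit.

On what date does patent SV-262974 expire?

(a) grant + 17 years → 10 March 2016.
(b) filing + 23 years → 2 May 2014.
Later of the two: 10 March 2016.
Appellate Stay Credit: +57 days → 6 May 2016.

May 6, 2016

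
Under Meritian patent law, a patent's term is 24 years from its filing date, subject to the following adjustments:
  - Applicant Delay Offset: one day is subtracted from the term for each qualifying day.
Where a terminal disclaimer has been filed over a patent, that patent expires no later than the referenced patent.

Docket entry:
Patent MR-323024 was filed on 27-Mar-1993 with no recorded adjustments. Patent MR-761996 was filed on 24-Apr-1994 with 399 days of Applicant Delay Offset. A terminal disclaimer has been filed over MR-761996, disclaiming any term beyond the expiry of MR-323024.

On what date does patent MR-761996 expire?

2017-03-21

Natural term of MR-761996:
  Base: filing + 24 years → 24 April 2018.
  Applicant Delay Offset: −399 days → 21 March 2017.
Expiry of referenced patent MR-323024:
  Base: filing + 24 years → 27 March 2017.
Terminal disclaimer: MR-761996 expires on the earlier of 21 March 2017 and 27 March 2017.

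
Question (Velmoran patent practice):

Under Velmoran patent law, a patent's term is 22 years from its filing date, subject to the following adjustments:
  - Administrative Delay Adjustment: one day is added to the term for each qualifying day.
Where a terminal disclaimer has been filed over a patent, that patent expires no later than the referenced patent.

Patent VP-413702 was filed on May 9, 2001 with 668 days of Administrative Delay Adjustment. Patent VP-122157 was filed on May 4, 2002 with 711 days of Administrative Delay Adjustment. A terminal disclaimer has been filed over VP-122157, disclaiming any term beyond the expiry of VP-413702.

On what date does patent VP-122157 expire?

Natural term of VP-122157:
  Base: filing + 22 years → 4 May 2024.
  Administrative Delay Adjustment: +711 days → 15 April 2026.
Expiry of referenced patent VP-413702:
  Base: filing + 22 years → 9 May 2023.
  Administrative Delay Adjustment: +668 days → 7 March 2025.
Terminal disclaimer: VP-122157 expires on the earlier of 15 April 2026 and 7 March 2025.

2025-03-07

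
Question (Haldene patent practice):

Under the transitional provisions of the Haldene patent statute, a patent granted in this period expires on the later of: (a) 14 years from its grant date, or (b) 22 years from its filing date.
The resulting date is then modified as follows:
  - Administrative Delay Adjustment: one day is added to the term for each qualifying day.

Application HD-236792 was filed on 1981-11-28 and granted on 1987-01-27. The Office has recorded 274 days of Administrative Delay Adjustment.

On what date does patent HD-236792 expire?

August 28, 2004

(a) grant + 14 years → 27 January 2001.
(b) filing + 22 years → 28 November 2003.
Later of the two: 28 November 2003.
Administrative Delay Adjustment: +274 days → 28 August 2004.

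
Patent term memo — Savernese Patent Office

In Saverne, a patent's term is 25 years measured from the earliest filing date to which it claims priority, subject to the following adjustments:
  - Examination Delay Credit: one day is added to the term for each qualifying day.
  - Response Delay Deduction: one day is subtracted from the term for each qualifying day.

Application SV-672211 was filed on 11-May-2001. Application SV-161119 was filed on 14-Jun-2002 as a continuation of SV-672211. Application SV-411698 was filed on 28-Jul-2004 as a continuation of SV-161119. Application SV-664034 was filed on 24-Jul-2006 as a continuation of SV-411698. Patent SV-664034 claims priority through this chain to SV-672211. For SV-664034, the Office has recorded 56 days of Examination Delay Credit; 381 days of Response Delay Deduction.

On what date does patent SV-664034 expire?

Earliest priority filing: 11 May 2001.
Base term: 11 May 2001 + 25 years → 11 May 2026.
Examination Delay Credit: +56 days → 6 July 2026.
Response Delay Deduction: −381 days → 20 June 2025.

2025-06-20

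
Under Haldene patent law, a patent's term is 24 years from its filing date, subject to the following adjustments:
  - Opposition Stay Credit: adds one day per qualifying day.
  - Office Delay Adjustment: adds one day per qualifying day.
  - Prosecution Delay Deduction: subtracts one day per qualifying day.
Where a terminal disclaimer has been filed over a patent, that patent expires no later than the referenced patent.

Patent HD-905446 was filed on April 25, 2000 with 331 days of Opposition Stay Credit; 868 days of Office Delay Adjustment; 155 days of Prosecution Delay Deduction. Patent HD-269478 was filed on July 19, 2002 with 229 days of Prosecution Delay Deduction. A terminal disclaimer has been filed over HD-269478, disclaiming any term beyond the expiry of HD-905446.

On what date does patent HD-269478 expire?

Natural term of HD-269478:
  Base: filing + 24 years → 19 July 2026.
  Prosecution Delay Deduction: −229 days → 2 December 2025.
Expiry of referenced patent HD-905446:
  Base: filing + 24 years → 25 April 2024.
  Opposition Stay Credit: +331 days → 22 March 2025.
  Office Delay Adjustment: +868 days → 7 August 2027.
  Prosecution Delay Deduction: −155 days → 5 March 2027.
Terminal disclaimer: HD-269478 expires on the earlier of 2 December 2025 and 5 March 2027.

December 2, 2025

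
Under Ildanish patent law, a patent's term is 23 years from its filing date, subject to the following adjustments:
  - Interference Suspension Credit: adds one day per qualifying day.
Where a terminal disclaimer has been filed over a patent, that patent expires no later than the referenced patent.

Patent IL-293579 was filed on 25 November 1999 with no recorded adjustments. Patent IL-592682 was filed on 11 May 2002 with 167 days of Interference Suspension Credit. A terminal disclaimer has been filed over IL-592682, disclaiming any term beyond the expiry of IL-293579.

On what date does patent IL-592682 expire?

2022-11-25

Natural term of IL-592682:
  Base: filing + 23 years → 11 May 2025.
  Interference Suspension Credit: +167 days → 25 October 2025.
Expiry of referenced patent IL-293579:
  Base: filing + 23 years → 25 November 2022.
Terminal disclaimer: IL-592682 expires on the earlier of 25 October 2025 and 25 November 2022.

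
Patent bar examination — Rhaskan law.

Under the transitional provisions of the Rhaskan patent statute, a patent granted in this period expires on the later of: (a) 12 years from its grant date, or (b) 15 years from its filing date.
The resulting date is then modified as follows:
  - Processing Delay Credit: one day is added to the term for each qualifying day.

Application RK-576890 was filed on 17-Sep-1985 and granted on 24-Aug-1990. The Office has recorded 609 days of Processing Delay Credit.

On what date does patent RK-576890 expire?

2004-04-24

(a) grant + 12 years → 24 August 2002.
(b) filing + 15 years → 17 September 2000.
Later of the two: 24 August 2002.
Processing Delay Credit: +609 days → 24 April 2004.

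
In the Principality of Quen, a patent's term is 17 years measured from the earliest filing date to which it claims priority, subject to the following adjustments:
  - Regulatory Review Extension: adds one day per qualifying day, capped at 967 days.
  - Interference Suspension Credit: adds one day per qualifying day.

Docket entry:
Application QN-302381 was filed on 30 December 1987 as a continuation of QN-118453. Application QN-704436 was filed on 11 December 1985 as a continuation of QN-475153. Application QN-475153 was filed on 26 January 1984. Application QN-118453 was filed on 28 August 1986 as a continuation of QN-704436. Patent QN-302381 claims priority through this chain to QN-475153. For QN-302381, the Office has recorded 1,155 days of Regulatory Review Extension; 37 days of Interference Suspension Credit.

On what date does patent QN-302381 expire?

2003-10-27

Earliest priority filing: 26 January 1984.
Base term: 26 January 1984 + 17 years → 26 January 2001.
Regulatory Review Extension: 1155 days claimed exceeds the 967-day cap, so +967 days → 20 September 2003.
Interference Suspension Credit: +37 days → 27 October 2003.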